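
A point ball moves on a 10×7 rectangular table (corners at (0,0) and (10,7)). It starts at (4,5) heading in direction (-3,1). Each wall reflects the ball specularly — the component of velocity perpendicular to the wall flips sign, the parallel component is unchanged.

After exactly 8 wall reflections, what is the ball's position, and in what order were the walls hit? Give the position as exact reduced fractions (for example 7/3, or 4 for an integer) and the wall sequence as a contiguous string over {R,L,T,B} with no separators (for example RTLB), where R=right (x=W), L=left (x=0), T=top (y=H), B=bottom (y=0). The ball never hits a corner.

1. t=4/3 → L at (0,19/3); v=(3,1)
2. t=2/3 → T at (2,7); v=(3,-1)
3. t=8/3 → R at (10,13/3); v=(-3,-1)
4. t=10/3 → L at (0,1); v=(3,-1)
5. t=1 → B at (3,0); v=(3,1)
6. t=7/3 → R at (10,7/3); v=(-3,1)
7. t=10/3 → L at (0,17/3); v=(3,1)
8. t=4/3 → T at (4,7); v=(3,-1)

Final position: (4,7)
Wall sequence: LTRLBRLT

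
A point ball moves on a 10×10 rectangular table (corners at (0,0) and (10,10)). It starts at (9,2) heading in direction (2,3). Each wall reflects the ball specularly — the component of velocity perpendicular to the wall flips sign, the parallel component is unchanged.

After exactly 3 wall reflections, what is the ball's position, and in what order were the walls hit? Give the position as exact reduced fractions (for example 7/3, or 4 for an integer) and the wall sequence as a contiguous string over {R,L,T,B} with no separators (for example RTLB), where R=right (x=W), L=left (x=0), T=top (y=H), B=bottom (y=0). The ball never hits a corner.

1. t=1/2 → R at (10,7/2); v=(-2,3)
2. t=13/6 → T at (17/3,10); v=(-2,-3)
3. t=17/6 → L at (0,3/2); v=(2,-3)

Final position: (0,3/2)
Wall sequence: RTL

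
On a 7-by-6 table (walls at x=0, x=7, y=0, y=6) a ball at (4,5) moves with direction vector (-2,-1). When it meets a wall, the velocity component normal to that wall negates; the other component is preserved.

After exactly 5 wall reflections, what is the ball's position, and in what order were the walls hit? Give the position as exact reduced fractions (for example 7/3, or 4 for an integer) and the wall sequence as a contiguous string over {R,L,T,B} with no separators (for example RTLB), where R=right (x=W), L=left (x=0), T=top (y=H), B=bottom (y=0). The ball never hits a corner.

Final position: (4,6)
Wall sequence: LBRLT

1. t=2 → L at (0,3); v=(2,-1)
2. t=3 → B at (6,0); v=(2,1)
3. t=1/2 → R at (7,1/2); v=(-2,1)
4. t=7/2 → L at (0,4); v=(2,1)
5. t=2 → T at (4,6); v=(2,-1)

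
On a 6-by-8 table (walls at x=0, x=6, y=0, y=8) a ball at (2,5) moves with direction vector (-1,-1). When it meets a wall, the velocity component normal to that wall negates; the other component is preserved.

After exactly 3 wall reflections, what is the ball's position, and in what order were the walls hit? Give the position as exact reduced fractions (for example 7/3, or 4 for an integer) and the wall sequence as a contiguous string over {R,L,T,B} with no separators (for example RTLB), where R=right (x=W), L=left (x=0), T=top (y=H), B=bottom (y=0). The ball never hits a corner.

Final position: (6,3)
Wall sequence: LBR

1. t=2 → L at (0,3); v=(1,-1)
2. t=3 → B at (3,0); v=(1,1)
3. t=3 → R at (6,3); v=(-1,1)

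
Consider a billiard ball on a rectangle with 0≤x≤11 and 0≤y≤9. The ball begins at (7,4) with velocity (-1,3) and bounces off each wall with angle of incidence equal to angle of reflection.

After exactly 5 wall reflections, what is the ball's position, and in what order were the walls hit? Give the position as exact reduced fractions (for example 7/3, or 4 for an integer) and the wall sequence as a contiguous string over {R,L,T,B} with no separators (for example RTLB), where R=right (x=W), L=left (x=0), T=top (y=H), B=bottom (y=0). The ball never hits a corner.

Final position: (11/3,0)
Wall sequence: TBLTB

1. t=5/3 → T at (16/3,9); v=(-1,-3)
2. t=3 → B at (7/3,0); v=(-1,3)
3. t=7/3 → L at (0,7); v=(1,3)
4. t=2/3 → T at (2/3,9); v=(1,-3)
5. t=3 → B at (11/3,0); v=(1,3)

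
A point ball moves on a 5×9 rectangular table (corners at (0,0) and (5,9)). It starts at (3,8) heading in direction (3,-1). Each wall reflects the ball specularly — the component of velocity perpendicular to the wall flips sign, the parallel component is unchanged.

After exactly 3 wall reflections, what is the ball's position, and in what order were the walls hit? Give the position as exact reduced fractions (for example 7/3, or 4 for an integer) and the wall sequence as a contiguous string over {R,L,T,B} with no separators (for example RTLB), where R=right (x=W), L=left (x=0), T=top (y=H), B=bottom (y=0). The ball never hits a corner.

Final position: (5,4)
Wall sequence: RLR

1. t=2/3 → R at (5,22/3); v=(-3,-1)
2. t=5/3 → L at (0,17/3); v=(3,-1)
3. t=5/3 → R at (5,4); v=(-3,-1)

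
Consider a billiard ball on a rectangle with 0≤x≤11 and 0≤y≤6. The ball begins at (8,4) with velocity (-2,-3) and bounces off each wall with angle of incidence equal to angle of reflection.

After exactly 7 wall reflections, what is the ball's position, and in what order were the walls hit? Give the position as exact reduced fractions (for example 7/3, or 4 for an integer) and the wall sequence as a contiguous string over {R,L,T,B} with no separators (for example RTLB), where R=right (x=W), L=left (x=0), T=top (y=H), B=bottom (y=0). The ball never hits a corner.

1. t=4/3 → B at (16/3,0); v=(-2,3)
2. t=2 → T at (4/3,6); v=(-2,-3)
3. t=2/3 → L at (0,4); v=(2,-3)
4. t=4/3 → B at (8/3,0); v=(2,3)
5. t=2 → T at (20/3,6); v=(2,-3)
6. t=2 → B at (32/3,0); v=(2,3)
7. t=1/6 → R at (11,1/2); v=(-2,3)

Final position: (11,1/2)
Wall sequence: BTLBTBR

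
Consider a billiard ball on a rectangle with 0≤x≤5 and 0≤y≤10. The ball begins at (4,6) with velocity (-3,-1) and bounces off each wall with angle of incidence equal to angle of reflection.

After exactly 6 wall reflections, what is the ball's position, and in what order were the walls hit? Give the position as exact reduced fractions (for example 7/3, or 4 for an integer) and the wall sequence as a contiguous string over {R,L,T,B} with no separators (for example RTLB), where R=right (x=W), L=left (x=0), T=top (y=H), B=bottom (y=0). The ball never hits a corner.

Final position: (0,2)
Wall sequence: LRLBRL

1. t=4/3 → L at (0,14/3); v=(3,-1)
2. t=5/3 → R at (5,3); v=(-3,-1)
3. t=5/3 → L at (0,4/3); v=(3,-1)
4. t=4/3 → B at (4,0); v=(3,1)
5. t=1/3 → R at (5,1/3); v=(-3,1)
6. t=5/3 → L at (0,2); v=(3,1)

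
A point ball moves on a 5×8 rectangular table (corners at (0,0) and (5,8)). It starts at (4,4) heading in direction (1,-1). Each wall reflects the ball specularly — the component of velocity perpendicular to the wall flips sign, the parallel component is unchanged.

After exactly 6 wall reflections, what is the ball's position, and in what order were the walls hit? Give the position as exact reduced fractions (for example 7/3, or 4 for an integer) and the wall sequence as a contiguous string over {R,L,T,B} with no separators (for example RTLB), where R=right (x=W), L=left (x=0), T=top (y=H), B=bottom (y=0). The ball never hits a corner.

Final position: (0,4)
Wall sequence: RBLRTL

1. t=1 → R at (5,3); v=(-1,-1)
2. t=3 → B at (2,0); v=(-1,1)
3. t=2 → L at (0,2); v=(1,1)
4. t=5 → R at (5,7); v=(-1,1)
5. t=1 → T at (4,8); v=(-1,-1)
6. t=4 → L at (0,4); v=(1,-1)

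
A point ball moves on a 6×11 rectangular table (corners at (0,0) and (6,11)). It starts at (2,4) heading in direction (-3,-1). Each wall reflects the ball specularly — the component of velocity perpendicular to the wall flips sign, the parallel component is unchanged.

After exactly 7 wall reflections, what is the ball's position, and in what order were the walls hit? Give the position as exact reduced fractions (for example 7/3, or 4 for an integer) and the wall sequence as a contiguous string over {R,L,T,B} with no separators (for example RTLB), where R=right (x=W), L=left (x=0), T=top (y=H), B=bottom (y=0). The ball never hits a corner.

Final position: (6,20/3)
Wall sequence: LRBLRLR

1. t=2/3 → L at (0,10/3); v=(3,-1)
2. t=2 → R at (6,4/3); v=(-3,-1)
3. t=4/3 → B at (2,0); v=(-3,1)
4. t=2/3 → L at (0,2/3); v=(3,1)
5. t=2 → R at (6,8/3); v=(-3,1)
6. t=2 → L at (0,14/3); v=(3,1)
7. t=2 → R at (6,20/3); v=(-3,1)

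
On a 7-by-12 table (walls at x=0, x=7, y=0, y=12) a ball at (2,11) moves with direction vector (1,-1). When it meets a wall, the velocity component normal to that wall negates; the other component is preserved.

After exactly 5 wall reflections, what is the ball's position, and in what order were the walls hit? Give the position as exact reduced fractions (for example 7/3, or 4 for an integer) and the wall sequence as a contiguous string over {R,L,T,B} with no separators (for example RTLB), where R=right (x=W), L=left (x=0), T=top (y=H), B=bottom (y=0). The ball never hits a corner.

Final position: (3,12)
Wall sequence: RBLRT

1. t=5 → R at (7,6); v=(-1,-1)
2. t=6 → B at (1,0); v=(-1,1)
3. t=1 → L at (0,1); v=(1,1)
4. t=7 → R at (7,8); v=(-1,1)
5. t=4 → T at (3,12); v=(-1,-1)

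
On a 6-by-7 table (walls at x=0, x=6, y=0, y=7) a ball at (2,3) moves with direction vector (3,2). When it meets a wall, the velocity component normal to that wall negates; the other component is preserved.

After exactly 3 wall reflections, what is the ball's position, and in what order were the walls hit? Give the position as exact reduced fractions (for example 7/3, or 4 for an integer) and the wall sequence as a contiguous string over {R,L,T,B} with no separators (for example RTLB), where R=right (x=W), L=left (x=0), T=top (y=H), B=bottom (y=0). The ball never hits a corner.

Final position: (0,13/3)
Wall sequence: RTL

1. t=4/3 → R at (6,17/3); v=(-3,2)
2. t=2/3 → T at (4,7); v=(-3,-2)
3. t=4/3 → L at (0,13/3); v=(3,-2)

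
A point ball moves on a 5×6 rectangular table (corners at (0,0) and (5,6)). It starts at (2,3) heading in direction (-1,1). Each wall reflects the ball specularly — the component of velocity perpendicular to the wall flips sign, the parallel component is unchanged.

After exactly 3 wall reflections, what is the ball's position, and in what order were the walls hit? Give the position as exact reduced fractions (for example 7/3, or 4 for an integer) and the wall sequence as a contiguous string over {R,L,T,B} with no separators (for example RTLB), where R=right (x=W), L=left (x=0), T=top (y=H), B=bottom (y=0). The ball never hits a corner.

Final position: (5,2)
Wall sequence: LTR

1. t=2 → L at (0,5); v=(1,1)
2. t=1 → T at (1,6); v=(1,-1)
3. t=4 → R at (5,2); v=(-1,-1)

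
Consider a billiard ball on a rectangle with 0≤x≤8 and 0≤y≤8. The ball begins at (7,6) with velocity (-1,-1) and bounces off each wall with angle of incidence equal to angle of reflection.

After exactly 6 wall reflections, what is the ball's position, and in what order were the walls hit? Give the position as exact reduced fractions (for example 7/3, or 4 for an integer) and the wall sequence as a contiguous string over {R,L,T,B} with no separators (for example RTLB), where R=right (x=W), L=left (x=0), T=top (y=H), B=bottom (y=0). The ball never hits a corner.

1. t=6 → B at (1,0); v=(-1,1)
2. t=1 → L at (0,1); v=(1,1)
3. t=7 → T at (7,8); v=(1,-1)
4. t=1 → R at (8,7); v=(-1,-1)
5. t=7 → B at (1,0); v=(-1,1)
6. t=1 → L at (0,1); v=(1,1)

Final position: (0,1)
Wall sequence: BLTRBL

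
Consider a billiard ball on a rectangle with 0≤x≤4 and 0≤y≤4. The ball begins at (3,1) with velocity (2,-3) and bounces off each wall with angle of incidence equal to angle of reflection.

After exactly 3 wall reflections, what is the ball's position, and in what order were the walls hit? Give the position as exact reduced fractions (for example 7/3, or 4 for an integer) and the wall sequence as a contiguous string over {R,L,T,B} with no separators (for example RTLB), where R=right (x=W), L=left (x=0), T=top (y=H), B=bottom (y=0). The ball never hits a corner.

Final position: (5/3,4)
Wall sequence: BRT

1. t=1/3 → B at (11/3,0); v=(2,3)
2. t=1/6 → R at (4,1/2); v=(-2,3)
3. t=7/6 → T at (5/3,4); v=(-2,-3)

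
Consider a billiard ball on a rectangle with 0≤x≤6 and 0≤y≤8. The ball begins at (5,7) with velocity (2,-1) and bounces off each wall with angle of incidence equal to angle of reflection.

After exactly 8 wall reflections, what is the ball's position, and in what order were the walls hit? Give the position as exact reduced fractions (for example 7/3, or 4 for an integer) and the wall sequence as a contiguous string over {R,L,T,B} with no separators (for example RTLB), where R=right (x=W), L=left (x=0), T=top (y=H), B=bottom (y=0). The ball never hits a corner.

Final position: (0,15/2)
Wall sequence: RLRBLRTL

1. t=1/2 → R at (6,13/2); v=(-2,-1)
2. t=3 → L at (0,7/2); v=(2,-1)
3. t=3 → R at (6,1/2); v=(-2,-1)
4. t=1/2 → B at (5,0); v=(-2,1)
5. t=5/2 → L at (0,5/2); v=(2,1)
6. t=3 → R at (6,11/2); v=(-2,1)
7. t=5/2 → T at (1,8); v=(-2,-1)
8. t=1/2 → L at (0,15/2); v=(2,-1)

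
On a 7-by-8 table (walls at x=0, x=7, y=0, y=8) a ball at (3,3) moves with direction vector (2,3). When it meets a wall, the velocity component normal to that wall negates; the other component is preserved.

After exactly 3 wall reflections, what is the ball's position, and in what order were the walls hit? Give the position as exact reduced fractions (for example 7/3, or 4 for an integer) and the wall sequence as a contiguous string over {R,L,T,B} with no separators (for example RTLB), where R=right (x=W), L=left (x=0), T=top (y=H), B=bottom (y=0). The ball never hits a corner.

Final position: (7/3,0)
Wall sequence: TRB

1. t=5/3 → T at (19/3,8); v=(2,-3)
2. t=1/3 → R at (7,7); v=(-2,-3)
3. t=7/3 → B at (7/3,0); v=(-2,3)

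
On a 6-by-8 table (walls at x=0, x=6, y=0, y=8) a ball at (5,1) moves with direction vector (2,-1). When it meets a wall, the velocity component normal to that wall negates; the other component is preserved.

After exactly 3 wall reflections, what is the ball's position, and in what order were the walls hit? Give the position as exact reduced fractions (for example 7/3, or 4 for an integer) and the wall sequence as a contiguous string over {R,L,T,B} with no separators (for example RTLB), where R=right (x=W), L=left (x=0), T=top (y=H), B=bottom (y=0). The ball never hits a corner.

1. t=1/2 → R at (6,1/2); v=(-2,-1)
2. t=1/2 → B at (5,0); v=(-2,1)
3. t=5/2 → L at (0,5/2); v=(2,1)

Final position: (0,5/2)
Wall sequence: RBL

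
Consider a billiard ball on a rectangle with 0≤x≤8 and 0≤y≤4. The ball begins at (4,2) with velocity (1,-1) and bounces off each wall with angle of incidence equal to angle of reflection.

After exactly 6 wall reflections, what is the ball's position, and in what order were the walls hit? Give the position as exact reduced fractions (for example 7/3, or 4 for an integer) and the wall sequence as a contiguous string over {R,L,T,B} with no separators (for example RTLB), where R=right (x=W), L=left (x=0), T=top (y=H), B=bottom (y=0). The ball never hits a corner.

1. t=2 → B at (6,0); v=(1,1)
2. t=2 → R at (8,2); v=(-1,1)
3. t=2 → T at (6,4); v=(-1,-1)
4. t=4 → B at (2,0); v=(-1,1)
5. t=2 → L at (0,2); v=(1,1)
6. t=2 → T at (2,4); v=(1,-1)

Final position: (2,4)
Wall sequence: BRTBLT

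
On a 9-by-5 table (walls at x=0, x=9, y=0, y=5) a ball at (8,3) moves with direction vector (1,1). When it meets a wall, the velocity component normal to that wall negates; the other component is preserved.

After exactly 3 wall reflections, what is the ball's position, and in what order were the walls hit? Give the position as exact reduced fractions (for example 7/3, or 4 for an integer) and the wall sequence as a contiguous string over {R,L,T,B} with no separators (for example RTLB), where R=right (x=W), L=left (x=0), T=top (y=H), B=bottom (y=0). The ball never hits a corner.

1. t=1 → R at (9,4); v=(-1,1)
2. t=1 → T at (8,5); v=(-1,-1)
3. t=5 → B at (3,0); v=(-1,1)

Final position: (3,0)
Wall sequence: RTB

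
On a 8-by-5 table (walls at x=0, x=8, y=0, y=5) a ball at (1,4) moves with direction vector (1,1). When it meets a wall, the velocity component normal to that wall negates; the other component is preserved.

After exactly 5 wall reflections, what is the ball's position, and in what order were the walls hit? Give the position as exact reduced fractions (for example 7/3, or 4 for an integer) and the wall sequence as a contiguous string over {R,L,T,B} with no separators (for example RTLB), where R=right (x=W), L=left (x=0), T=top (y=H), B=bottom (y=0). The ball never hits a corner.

1. t=1 → T at (2,5); v=(1,-1)
2. t=5 → B at (7,0); v=(1,1)
3. t=1 → R at (8,1); v=(-1,1)
4. t=4 → T at (4,5); v=(-1,-1)
5. t=4 → L at (0,1); v=(1,-1)

Final position: (0,1)
Wall sequence: TBRTL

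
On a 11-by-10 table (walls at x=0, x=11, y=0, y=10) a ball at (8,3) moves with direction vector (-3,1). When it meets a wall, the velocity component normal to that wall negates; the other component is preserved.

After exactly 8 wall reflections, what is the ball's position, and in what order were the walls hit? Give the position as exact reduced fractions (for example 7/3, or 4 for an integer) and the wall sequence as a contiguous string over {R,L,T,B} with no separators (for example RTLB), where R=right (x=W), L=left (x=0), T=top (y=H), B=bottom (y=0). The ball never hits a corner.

Final position: (11,4)
Wall sequence: LRTLRBLR

1. t=8/3 → L at (0,17/3); v=(3,1)
2. t=11/3 → R at (11,28/3); v=(-3,1)
3. t=2/3 → T at (9,10); v=(-3,-1)
4. t=3 → L at (0,7); v=(3,-1)
5. t=11/3 → R at (11,10/3); v=(-3,-1)
6. t=10/3 → B at (1,0); v=(-3,1)
7. t=1/3 → L at (0,1/3); v=(3,1)
8. t=11/3 → R at (11,4); v=(-3,1)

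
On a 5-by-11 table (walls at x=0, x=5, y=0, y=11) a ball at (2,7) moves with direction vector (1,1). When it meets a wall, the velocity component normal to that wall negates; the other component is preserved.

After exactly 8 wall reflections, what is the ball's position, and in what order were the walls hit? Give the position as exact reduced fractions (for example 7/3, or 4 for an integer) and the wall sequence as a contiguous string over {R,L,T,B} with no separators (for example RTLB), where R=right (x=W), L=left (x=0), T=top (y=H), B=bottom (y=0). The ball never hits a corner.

1. t=3 → R at (5,10); v=(-1,1)
2. t=1 → T at (4,11); v=(-1,-1)
3. t=4 → L at (0,7); v=(1,-1)
4. t=5 → R at (5,2); v=(-1,-1)
5. t=2 → B at (3,0); v=(-1,1)
6. t=3 → L at (0,3); v=(1,1)
7. t=5 → R at (5,8); v=(-1,1)
8. t=3 → T at (2,11); v=(-1,-1)

Final position: (2,11)
Wall sequence: RTLRBLRT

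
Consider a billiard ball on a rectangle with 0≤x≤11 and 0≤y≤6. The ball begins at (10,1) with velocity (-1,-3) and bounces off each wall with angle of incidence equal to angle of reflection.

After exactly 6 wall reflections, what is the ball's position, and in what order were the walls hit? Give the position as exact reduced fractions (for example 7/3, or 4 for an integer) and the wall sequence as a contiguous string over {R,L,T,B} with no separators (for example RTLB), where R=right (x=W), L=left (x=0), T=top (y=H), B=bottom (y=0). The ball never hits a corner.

1. t=1/3 → B at (29/3,0); v=(-1,3)
2. t=2 → T at (23/3,6); v=(-1,-3)
3. t=2 → B at (17/3,0); v=(-1,3)
4. t=2 → T at (11/3,6); v=(-1,-3)
5. t=2 → B at (5/3,0); v=(-1,3)
6. t=5/3 → L at (0,5); v=(1,3)

Final position: (0,5)
Wall sequence: BTBTBL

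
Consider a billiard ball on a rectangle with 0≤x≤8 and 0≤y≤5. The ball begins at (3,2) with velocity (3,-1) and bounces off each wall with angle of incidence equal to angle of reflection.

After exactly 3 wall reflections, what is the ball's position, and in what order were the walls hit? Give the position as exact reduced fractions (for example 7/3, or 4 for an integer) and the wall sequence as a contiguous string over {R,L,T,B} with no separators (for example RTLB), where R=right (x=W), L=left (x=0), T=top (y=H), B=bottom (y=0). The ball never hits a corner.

Final position: (0,7/3)
Wall sequence: RBL

1. t=5/3 → R at (8,1/3); v=(-3,-1)
2. t=1/3 → B at (7,0); v=(-3,1)
3. t=7/3 → L at (0,7/3); v=(3,1)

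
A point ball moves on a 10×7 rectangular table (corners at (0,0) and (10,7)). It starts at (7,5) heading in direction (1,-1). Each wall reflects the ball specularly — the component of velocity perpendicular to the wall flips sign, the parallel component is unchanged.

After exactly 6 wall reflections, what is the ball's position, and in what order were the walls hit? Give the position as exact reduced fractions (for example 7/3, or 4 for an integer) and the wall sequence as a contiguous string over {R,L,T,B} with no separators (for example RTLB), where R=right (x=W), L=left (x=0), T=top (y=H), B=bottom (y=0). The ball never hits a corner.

1. t=3 → R at (10,2); v=(-1,-1)
2. t=2 → B at (8,0); v=(-1,1)
3. t=7 → T at (1,7); v=(-1,-1)
4. t=1 → L at (0,6); v=(1,-1)
5. t=6 → B at (6,0); v=(1,1)
6. t=4 → R at (10,4); v=(-1,1)

Final position: (10,4)
Wall sequence: RBTLBR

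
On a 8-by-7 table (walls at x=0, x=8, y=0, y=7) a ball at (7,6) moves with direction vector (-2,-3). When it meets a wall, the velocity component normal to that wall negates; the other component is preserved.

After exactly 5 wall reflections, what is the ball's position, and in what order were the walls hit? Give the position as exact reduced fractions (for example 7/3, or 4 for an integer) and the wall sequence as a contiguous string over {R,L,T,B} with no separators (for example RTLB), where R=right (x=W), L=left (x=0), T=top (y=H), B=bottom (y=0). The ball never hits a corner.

Final position: (8,5/2)
Wall sequence: BLTBR

1. t=2 → B at (3,0); v=(-2,3)
2. t=3/2 → L at (0,9/2); v=(2,3)
3. t=5/6 → T at (5/3,7); v=(2,-3)
4. t=7/3 → B at (19/3,0); v=(2,3)
5. t=5/6 → R at (8,5/2); v=(-2,3)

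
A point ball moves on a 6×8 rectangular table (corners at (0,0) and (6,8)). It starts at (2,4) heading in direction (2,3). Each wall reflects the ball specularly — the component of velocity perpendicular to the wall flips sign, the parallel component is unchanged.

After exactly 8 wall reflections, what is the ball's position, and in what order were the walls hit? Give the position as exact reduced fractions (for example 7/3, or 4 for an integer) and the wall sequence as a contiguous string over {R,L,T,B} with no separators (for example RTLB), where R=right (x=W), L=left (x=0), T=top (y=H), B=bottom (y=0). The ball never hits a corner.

1. t=4/3 → T at (14/3,8); v=(2,-3)
2. t=2/3 → R at (6,6); v=(-2,-3)
3. t=2 → B at (2,0); v=(-2,3)
4. t=1 → L at (0,3); v=(2,3)
5. t=5/3 → T at (10/3,8); v=(2,-3)
6. t=4/3 → R at (6,4); v=(-2,-3)
7. t=4/3 → B at (10/3,0); v=(-2,3)
8. t=5/3 → L at (0,5); v=(2,3)

Final position: (0,5)
Wall sequence: TRBLTRBL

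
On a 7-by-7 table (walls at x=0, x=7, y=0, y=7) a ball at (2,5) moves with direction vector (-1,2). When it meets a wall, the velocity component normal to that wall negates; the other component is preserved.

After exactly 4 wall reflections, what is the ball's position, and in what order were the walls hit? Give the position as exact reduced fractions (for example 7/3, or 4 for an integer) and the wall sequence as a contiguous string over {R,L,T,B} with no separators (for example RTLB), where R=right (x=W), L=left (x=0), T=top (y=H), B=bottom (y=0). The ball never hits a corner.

Final position: (6,7)
Wall sequence: TLBT

1. t=1 → T at (1,7); v=(-1,-2)
2. t=1 → L at (0,5); v=(1,-2)
3. t=5/2 → B at (5/2,0); v=(1,2)
4. t=7/2 → T at (6,7); v=(1,-2)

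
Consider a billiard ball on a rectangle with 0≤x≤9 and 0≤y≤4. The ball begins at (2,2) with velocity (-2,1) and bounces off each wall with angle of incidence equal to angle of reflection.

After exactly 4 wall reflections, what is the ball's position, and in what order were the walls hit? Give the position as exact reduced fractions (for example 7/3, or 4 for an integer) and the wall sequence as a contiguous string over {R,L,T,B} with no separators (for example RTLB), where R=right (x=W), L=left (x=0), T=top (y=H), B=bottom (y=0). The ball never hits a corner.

Final position: (8,0)
Wall sequence: LTRB

1. t=1 → L at (0,3); v=(2,1)
2. t=1 → T at (2,4); v=(2,-1)
3. t=7/2 → R at (9,1/2); v=(-2,-1)
4. t=1/2 → B at (8,0); v=(-2,1)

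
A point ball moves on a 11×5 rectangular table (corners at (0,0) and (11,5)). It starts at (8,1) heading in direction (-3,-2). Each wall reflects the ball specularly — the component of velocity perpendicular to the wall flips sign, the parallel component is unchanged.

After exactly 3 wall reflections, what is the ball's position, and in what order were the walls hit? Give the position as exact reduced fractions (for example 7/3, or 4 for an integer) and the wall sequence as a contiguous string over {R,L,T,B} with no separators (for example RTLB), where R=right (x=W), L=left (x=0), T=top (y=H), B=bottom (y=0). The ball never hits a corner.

Final position: (1,5)
Wall sequence: BLT

1. t=1/2 → B at (13/2,0); v=(-3,2)
2. t=13/6 → L at (0,13/3); v=(3,2)
3. t=1/3 → T at (1,5); v=(3,-2)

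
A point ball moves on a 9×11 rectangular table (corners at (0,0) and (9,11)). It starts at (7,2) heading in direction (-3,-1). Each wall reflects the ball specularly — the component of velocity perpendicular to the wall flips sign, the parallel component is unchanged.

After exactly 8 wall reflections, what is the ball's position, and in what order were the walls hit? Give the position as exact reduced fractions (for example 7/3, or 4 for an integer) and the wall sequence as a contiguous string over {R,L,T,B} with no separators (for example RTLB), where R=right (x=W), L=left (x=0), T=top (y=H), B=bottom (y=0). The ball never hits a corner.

Final position: (9,20/3)
Wall sequence: BLRLRTLR

1. t=2 → B at (1,0); v=(-3,1)
2. t=1/3 → L at (0,1/3); v=(3,1)
3. t=3 → R at (9,10/3); v=(-3,1)
4. t=3 → L at (0,19/3); v=(3,1)
5. t=3 → R at (9,28/3); v=(-3,1)
6. t=5/3 → T at (4,11); v=(-3,-1)
7. t=4/3 → L at (0,29/3); v=(3,-1)
8. t=3 → R at (9,20/3); v=(-3,-1)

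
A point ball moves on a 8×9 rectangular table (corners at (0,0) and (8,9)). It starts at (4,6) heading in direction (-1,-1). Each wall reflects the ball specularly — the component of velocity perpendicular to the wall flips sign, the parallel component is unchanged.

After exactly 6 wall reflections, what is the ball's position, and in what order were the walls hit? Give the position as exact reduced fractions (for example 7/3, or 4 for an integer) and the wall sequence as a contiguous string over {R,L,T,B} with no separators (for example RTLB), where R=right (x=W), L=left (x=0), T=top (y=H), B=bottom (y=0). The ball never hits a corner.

1. t=4 → L at (0,2); v=(1,-1)
2. t=2 → B at (2,0); v=(1,1)
3. t=6 → R at (8,6); v=(-1,1)
4. t=3 → T at (5,9); v=(-1,-1)
5. t=5 → L at (0,4); v=(1,-1)
6. t=4 → B at (4,0); v=(1,1)

Final position: (4,0)
Wall sequence: LBRTLB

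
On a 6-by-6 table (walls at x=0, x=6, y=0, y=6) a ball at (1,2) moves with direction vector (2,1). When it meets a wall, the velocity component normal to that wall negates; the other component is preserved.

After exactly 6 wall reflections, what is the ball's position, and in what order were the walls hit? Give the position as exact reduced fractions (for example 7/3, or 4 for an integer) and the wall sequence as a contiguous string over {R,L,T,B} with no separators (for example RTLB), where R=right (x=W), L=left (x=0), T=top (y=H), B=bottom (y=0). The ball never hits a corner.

1. t=5/2 → R at (6,9/2); v=(-2,1)
2. t=3/2 → T at (3,6); v=(-2,-1)
3. t=3/2 → L at (0,9/2); v=(2,-1)
4. t=3 → R at (6,3/2); v=(-2,-1)
5. t=3/2 → B at (3,0); v=(-2,1)
6. t=3/2 → L at (0,3/2); v=(2,1)

Final position: (0,3/2)
Wall sequence: RTLRBL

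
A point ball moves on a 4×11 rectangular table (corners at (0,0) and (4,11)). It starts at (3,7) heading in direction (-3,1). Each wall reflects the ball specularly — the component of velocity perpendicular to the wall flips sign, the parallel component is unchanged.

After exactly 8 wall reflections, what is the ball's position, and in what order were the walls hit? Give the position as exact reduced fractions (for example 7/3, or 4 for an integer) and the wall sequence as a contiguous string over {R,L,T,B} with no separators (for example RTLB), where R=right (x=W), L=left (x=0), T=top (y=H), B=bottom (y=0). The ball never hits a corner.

Final position: (0,6)
Wall sequence: LRLTRLRL

1. t=1 → L at (0,8); v=(3,1)
2. t=4/3 → R at (4,28/3); v=(-3,1)
3. t=4/3 → L at (0,32/3); v=(3,1)
4. t=1/3 → T at (1,11); v=(3,-1)
5. t=1 → R at (4,10); v=(-3,-1)
6. t=4/3 → L at (0,26/3); v=(3,-1)
7. t=4/3 → R at (4,22/3); v=(-3,-1)
8. t=4/3 → L at (0,6); v=(3,-1)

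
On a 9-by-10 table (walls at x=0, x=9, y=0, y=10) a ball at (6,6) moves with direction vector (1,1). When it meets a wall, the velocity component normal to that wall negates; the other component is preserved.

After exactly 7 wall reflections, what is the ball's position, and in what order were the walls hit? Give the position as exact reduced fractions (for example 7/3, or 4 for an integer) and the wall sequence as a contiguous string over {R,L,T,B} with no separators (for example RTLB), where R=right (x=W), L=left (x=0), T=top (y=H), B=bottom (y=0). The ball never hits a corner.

1. t=3 → R at (9,9); v=(-1,1)
2. t=1 → T at (8,10); v=(-1,-1)
3. t=8 → L at (0,2); v=(1,-1)
4. t=2 → B at (2,0); v=(1,1)
5. t=7 → R at (9,7); v=(-1,1)
6. t=3 → T at (6,10); v=(-1,-1)
7. t=6 → L at (0,4); v=(1,-1)

Final position: (0,4)
Wall sequence: RTLBRTL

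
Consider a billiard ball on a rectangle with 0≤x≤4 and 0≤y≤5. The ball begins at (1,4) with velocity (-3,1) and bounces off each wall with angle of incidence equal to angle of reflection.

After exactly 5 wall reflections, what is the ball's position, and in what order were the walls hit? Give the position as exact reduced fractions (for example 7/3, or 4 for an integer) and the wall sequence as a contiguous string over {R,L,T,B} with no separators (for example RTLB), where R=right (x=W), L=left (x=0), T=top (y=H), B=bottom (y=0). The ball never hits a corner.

Final position: (4,5/3)
Wall sequence: LTRLR

1. t=1/3 → L at (0,13/3); v=(3,1)
2. t=2/3 → T at (2,5); v=(3,-1)
3. t=2/3 → R at (4,13/3); v=(-3,-1)
4. t=4/3 → L at (0,3); v=(3,-1)
5. t=4/3 → R at (4,5/3); v=(-3,-1)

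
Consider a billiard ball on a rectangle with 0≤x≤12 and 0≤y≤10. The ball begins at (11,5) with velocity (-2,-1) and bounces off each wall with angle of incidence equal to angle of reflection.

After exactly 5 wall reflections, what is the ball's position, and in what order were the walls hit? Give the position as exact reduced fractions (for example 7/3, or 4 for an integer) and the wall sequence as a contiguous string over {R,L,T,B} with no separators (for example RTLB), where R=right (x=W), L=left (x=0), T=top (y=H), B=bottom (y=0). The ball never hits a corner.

1. t=5 → B at (1,0); v=(-2,1)
2. t=1/2 → L at (0,1/2); v=(2,1)
3. t=6 → R at (12,13/2); v=(-2,1)
4. t=7/2 → T at (5,10); v=(-2,-1)
5. t=5/2 → L at (0,15/2); v=(2,-1)

Final position: (0,15/2)
Wall sequence: BLRTL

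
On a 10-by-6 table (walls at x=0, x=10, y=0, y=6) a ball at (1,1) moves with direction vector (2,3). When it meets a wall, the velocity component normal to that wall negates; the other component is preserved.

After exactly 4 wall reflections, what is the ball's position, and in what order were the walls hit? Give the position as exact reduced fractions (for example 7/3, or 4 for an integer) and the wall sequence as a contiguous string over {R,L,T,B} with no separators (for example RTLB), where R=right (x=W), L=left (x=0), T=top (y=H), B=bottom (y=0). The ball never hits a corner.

1. t=5/3 → T at (13/3,6); v=(2,-3)
2. t=2 → B at (25/3,0); v=(2,3)
3. t=5/6 → R at (10,5/2); v=(-2,3)
4. t=7/6 → T at (23/3,6); v=(-2,-3)

Final position: (23/3,6)
Wall sequence: TBRT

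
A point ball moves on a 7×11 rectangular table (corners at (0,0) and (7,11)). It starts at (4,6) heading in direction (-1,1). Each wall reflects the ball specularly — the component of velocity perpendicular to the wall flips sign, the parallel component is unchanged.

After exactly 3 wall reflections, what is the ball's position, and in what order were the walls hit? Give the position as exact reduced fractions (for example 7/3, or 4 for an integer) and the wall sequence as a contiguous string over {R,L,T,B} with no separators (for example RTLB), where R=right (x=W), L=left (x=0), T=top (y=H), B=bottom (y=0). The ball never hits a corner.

Final position: (7,5)
Wall sequence: LTR

1. t=4 → L at (0,10); v=(1,1)
2. t=1 → T at (1,11); v=(1,-1)
3. t=6 → R at (7,5); v=(-1,-1)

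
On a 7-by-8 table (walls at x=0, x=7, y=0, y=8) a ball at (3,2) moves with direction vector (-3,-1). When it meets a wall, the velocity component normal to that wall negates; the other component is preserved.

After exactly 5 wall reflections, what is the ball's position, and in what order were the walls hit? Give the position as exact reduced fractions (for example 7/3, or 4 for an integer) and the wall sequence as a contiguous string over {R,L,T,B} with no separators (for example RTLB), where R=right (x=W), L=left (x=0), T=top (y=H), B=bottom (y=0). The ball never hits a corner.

Final position: (7,6)
Wall sequence: LBRLR

1. t=1 → L at (0,1); v=(3,-1)
2. t=1 → B at (3,0); v=(3,1)
3. t=4/3 → R at (7,4/3); v=(-3,1)
4. t=7/3 → L at (0,11/3); v=(3,1)
5. t=7/3 → R at (7,6); v=(-3,1)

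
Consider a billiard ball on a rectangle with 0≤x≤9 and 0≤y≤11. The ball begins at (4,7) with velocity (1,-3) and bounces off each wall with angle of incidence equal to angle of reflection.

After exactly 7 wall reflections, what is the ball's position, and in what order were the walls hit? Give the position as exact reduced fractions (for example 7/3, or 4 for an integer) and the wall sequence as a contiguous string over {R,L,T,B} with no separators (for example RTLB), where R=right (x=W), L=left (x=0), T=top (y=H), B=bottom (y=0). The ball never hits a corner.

1. t=7/3 → B at (19/3,0); v=(1,3)
2. t=8/3 → R at (9,8); v=(-1,3)
3. t=1 → T at (8,11); v=(-1,-3)
4. t=11/3 → B at (13/3,0); v=(-1,3)
5. t=11/3 → T at (2/3,11); v=(-1,-3)
6. t=2/3 → L at (0,9); v=(1,-3)
7. t=3 → B at (3,0); v=(1,3)

Final position: (3,0)
Wall sequence: BRTBTLB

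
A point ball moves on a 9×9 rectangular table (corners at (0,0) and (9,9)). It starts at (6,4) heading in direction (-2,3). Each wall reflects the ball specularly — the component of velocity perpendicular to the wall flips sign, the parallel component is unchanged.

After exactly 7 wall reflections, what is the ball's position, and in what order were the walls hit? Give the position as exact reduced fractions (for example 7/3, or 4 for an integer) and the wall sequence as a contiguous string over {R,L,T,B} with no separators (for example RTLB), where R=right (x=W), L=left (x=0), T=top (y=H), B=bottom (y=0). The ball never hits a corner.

1. t=5/3 → T at (8/3,9); v=(-2,-3)
2. t=4/3 → L at (0,5); v=(2,-3)
3. t=5/3 → B at (10/3,0); v=(2,3)
4. t=17/6 → R at (9,17/2); v=(-2,3)
5. t=1/6 → T at (26/3,9); v=(-2,-3)
6. t=3 → B at (8/3,0); v=(-2,3)
7. t=4/3 → L at (0,4); v=(2,3)

Final position: (0,4)
Wall sequence: TLBRTBL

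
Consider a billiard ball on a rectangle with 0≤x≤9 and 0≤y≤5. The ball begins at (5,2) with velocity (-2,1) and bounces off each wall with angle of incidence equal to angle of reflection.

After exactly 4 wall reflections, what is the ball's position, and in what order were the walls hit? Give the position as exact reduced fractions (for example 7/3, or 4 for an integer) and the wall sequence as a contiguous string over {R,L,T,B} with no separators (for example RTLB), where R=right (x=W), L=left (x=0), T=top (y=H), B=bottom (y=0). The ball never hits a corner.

Final position: (7,0)
Wall sequence: LTRB

1. t=5/2 → L at (0,9/2); v=(2,1)
2. t=1/2 → T at (1,5); v=(2,-1)
3. t=4 → R at (9,1); v=(-2,-1)
4. t=1 → B at (7,0); v=(-2,1)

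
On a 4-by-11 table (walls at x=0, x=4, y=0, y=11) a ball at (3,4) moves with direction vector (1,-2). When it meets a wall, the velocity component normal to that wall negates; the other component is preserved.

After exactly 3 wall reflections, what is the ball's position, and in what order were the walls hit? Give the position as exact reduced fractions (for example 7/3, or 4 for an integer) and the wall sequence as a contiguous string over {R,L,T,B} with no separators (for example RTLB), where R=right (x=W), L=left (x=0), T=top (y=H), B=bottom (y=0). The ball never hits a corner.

1. t=1 → R at (4,2); v=(-1,-2)
2. t=1 → B at (3,0); v=(-1,2)
3. t=3 → L at (0,6); v=(1,2)

Final position: (0,6)
Wall sequence: RBL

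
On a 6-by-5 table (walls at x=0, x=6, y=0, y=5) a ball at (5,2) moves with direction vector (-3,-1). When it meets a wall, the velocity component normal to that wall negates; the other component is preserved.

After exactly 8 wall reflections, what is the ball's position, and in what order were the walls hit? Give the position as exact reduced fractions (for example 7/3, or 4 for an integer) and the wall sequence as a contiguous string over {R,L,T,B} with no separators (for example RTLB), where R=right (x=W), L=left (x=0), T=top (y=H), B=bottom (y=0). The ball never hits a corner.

Final position: (6,1/3)
Wall sequence: LBRLTRLR

1. t=5/3 → L at (0,1/3); v=(3,-1)
2. t=1/3 → B at (1,0); v=(3,1)
3. t=5/3 → R at (6,5/3); v=(-3,1)
4. t=2 → L at (0,11/3); v=(3,1)
5. t=4/3 → T at (4,5); v=(3,-1)
6. t=2/3 → R at (6,13/3); v=(-3,-1)
7. t=2 → L at (0,7/3); v=(3,-1)
8. t=2 → R at (6,1/3); v=(-3,-1)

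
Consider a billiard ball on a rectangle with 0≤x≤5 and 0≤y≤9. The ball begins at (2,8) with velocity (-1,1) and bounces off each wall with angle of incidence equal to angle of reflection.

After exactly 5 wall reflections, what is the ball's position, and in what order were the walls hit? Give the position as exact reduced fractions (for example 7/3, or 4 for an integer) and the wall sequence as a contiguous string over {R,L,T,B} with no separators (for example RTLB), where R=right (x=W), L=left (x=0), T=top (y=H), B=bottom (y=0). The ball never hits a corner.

Final position: (0,2)
Wall sequence: TLRBL

1. t=1 → T at (1,9); v=(-1,-1)
2. t=1 → L at (0,8); v=(1,-1)
3. t=5 → R at (5,3); v=(-1,-1)
4. t=3 → B at (2,0); v=(-1,1)
5. t=2 → L at (0,2); v=(1,1)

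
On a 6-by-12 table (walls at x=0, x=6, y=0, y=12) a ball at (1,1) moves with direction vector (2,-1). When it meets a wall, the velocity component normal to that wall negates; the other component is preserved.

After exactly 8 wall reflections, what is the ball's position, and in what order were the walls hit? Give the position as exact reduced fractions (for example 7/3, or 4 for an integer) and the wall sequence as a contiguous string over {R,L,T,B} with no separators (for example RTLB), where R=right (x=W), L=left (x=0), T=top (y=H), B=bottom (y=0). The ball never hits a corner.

1. t=1 → B at (3,0); v=(2,1)
2. t=3/2 → R at (6,3/2); v=(-2,1)
3. t=3 → L at (0,9/2); v=(2,1)
4. t=3 → R at (6,15/2); v=(-2,1)
5. t=3 → L at (0,21/2); v=(2,1)
6. t=3/2 → T at (3,12); v=(2,-1)
7. t=3/2 → R at (6,21/2); v=(-2,-1)
8. t=3 → L at (0,15/2); v=(2,-1)

Final position: (0,15/2)
Wall sequence: BRLRLTRL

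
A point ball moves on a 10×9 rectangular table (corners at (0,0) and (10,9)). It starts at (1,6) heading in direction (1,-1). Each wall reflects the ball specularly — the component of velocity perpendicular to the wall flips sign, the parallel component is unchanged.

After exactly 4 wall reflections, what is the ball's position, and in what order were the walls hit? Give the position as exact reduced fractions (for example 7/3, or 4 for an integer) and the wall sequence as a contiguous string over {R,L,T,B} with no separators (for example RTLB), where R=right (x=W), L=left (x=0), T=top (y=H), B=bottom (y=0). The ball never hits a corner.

1. t=6 → B at (7,0); v=(1,1)
2. t=3 → R at (10,3); v=(-1,1)
3. t=6 → T at (4,9); v=(-1,-1)
4. t=4 → L at (0,5); v=(1,-1)

Final position: (0,5)
Wall sequence: BRTL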